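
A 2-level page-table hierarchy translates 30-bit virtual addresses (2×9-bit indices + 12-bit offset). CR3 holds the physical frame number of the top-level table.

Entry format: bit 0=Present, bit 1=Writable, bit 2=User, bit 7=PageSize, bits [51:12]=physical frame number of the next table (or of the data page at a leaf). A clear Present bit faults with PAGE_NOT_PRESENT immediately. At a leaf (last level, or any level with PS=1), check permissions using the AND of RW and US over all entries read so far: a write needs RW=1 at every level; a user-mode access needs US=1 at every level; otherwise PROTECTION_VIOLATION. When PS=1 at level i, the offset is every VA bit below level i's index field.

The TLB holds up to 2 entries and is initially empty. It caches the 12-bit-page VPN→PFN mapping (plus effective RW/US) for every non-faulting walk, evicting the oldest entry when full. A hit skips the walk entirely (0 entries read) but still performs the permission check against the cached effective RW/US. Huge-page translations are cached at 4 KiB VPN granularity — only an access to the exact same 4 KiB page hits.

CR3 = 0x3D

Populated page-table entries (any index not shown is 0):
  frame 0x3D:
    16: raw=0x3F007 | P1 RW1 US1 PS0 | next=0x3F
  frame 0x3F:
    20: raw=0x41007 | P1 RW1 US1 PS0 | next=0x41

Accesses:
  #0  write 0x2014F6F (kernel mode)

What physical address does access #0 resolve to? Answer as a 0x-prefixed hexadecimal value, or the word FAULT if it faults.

Trace:
#0 VA=0x2014F6F (w,kernel):
  L0 @0x3D[16] → 0x3F007  P=1,RW=1,US=1,PS=0
  L1 @0x3F[20] → 0x41007  P=1,RW=1,US=1,PS=0
  ⇒ phys 0x41F6F  [2 reads]

Access #0 PA: 0x41F6F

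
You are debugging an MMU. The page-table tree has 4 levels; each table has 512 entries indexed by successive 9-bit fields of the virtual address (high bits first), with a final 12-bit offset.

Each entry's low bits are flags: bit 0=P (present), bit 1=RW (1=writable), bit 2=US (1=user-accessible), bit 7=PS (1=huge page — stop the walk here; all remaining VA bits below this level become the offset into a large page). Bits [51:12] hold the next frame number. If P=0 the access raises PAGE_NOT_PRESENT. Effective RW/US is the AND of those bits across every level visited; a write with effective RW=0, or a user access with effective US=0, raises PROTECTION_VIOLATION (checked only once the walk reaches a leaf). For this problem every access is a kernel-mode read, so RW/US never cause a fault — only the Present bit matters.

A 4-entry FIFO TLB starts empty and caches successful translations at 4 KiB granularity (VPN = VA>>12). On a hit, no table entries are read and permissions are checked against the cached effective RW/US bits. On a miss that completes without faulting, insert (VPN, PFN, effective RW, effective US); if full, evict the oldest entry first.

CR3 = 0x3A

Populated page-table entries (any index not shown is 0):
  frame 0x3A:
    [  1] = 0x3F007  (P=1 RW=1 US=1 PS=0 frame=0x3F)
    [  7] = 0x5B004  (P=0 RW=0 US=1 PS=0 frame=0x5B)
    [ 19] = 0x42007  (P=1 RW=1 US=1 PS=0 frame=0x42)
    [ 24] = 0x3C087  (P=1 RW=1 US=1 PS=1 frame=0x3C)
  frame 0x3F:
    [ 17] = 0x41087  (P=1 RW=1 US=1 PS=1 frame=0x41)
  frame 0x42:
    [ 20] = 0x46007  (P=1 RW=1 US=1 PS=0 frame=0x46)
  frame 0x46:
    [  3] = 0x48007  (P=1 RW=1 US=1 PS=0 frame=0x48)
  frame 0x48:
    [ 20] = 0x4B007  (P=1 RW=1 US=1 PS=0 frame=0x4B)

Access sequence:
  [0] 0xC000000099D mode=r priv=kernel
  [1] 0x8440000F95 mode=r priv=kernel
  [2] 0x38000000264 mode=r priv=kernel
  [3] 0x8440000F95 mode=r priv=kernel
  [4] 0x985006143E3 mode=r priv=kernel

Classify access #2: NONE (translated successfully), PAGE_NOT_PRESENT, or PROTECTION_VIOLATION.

Per-access translation:
#0 VA=0xC000000099D (r,kernel):
  L0 @0x3A[24] → 0x3C087  P=1,RW=1,US=1,PS=1
  ✓ 0x3C99D (huge @L0)  — 1 lookups
#1 VA=0x8440000F95 (r,kernel):
  L0 @0x3A[1] → 0x3F007  P=1,RW=1,US=1,PS=0
  L1 @0x3F[17] → 0x41087  P=1,RW=1,US=1,PS=1
  ✓ 0x41F95 (huge @L1)  — 2 lookups
#2 VA=0x38000000264 (r,kernel):
  L0 @0x3A[7] → 0x5B004  P=0,RW=0,US=1,PS=0
  ⇒ fault: PAGE_NOT_PRESENT  — 1 lookups
#3 VA=0x8440000F95 (r,kernel):
  TLB hit vpn=0x8440000 → PA=0x41F95
#4 VA=0x985006143E3 (r,kernel):
  L0 @0x3A[19] → 0x42007  P=1,RW=1,US=1,PS=0
  L1 @0x42[20] → 0x46007  P=1,RW=1,US=1,PS=0
  L2 @0x46[3] → 0x48007  P=1,RW=1,US=1,PS=0
  L3 @0x48[20] → 0x4B007  P=1,RW=1,US=1,PS=0
  ✓ 0x4B3E3  — 4 lookups

Access #2 fault: PAGE_NOT_PRESENT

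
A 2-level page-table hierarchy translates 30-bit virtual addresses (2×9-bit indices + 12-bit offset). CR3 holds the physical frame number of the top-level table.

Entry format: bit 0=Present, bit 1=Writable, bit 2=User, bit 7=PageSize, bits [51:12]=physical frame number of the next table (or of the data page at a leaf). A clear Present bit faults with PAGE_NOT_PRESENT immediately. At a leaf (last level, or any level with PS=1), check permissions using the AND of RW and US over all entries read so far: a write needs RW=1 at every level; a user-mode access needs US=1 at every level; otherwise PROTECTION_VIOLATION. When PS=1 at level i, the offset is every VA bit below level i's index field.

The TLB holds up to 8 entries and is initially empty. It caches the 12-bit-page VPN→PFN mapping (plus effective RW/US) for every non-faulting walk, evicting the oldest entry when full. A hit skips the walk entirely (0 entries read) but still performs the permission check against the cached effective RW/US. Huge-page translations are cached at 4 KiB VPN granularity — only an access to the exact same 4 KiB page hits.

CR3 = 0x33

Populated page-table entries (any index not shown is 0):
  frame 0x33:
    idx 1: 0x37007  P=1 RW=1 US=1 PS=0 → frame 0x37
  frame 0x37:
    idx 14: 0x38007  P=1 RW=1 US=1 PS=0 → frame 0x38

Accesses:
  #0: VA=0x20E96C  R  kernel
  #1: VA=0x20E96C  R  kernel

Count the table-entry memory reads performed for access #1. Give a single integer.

Trace:
#0 VA=0x20E96C (r,kernel):
  lvl0: tbl 0x33, slot 1 ⇒ 0x37007 (P1/RW1/US1/PS0)
  lvl1: tbl 0x37, slot 14 ⇒ 0x38007 (P1/RW1/US1/PS0)
  ⇒ phys 0x3896C  [2 reads]
#1 VA=0x20E96C (r,kernel):
  TLB hit vpn=0x20E → PA=0x3896C

Entries read for #1: 0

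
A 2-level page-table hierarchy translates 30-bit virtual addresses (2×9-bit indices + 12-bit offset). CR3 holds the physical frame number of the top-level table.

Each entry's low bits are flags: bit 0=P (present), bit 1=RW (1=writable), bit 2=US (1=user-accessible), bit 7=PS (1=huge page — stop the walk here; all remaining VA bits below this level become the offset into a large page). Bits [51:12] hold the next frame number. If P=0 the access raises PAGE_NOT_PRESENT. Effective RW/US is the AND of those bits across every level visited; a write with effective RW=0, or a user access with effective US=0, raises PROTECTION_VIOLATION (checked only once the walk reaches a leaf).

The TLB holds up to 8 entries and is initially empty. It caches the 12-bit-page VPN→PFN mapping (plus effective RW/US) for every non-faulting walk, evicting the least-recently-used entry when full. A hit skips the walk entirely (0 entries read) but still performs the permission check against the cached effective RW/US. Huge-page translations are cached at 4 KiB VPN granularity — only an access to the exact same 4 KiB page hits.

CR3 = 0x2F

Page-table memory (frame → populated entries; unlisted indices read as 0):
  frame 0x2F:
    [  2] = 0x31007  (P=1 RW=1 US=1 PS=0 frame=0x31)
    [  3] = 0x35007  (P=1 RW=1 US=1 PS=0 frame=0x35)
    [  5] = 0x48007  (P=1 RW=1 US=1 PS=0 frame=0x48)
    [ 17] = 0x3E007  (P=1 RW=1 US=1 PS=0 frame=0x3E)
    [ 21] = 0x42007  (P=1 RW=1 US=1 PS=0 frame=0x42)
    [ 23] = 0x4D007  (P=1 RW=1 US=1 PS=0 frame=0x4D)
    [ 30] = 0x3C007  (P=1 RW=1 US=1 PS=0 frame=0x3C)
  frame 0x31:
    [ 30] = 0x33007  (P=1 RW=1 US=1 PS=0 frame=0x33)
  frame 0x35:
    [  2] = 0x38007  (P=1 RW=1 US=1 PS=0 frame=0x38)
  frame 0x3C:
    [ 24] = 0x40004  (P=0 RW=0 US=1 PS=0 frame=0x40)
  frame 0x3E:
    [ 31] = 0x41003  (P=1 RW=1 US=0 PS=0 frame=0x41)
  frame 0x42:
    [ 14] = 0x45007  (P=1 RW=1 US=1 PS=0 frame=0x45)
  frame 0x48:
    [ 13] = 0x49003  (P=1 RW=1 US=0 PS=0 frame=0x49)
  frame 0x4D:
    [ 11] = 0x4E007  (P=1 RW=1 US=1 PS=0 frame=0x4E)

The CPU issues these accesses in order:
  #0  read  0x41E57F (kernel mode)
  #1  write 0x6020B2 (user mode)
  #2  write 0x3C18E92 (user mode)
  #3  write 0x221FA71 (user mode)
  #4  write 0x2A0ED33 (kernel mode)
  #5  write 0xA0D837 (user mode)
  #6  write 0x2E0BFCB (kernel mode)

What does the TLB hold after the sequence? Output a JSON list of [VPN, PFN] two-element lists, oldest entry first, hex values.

Per-access translation:
#0 VA=0x41E57F (r,kernel):
  [0] read 0x2F idx=2: raw=0x31007 flags P=1 W=1 U=1 S=0
  [1] read 0x31 idx=30: raw=0x33007 flags P=1 W=1 U=1 S=0
  → PA=0x3357F  (2 entries read)
#1 VA=0x6020B2 (w,user):
  [0] read 0x2F idx=3: raw=0x35007 flags P=1 W=1 U=1 S=0
  [1] read 0x35 idx=2: raw=0x38007 flags P=1 W=1 U=1 S=0
  → PA=0x380B2  (2 entries read)
#2 VA=0x3C18E92 (w,user):
  [0] read 0x2F idx=30: raw=0x3C007 flags P=1 W=1 U=1 S=0
  [1] read 0x3C idx=24: raw=0x40004 flags P=0 W=0 U=1 S=0
  → PAGE_NOT_PRESENT  (2 entries read)
#3 VA=0x221FA71 (w,user):
  [0] read 0x2F idx=17: raw=0x3E007 flags P=1 W=1 U=1 S=0
  [1] read 0x3E idx=31: raw=0x41003 flags P=1 W=1 U=0 S=0
  → PROTECTION_VIOLATION  (2 entries read)
#4 VA=0x2A0ED33 (w,kernel):
  [0] read 0x2F idx=21: raw=0x42007 flags P=1 W=1 U=1 S=0
  [1] read 0x42 idx=14: raw=0x45007 flags P=1 W=1 U=1 S=0
  → PA=0x45D33  (2 entries read)
#5 VA=0xA0D837 (w,user):
  [0] read 0x2F idx=5: raw=0x48007 flags P=1 W=1 U=1 S=0
  [1] read 0x48 idx=13: raw=0x49003 flags P=1 W=1 U=0 S=0
  → PROTECTION_VIOLATION  (2 entries read)
#6 VA=0x2E0BFCB (w,kernel):
  [0] read 0x2F idx=23: raw=0x4D007 flags P=1 W=1 U=1 S=0
  [1] read 0x4D idx=11: raw=0x4E007 flags P=1 W=1 U=1 S=0
  → PA=0x4EFCB  (2 entries read)

TLB: [["0x41E", "0x33"], ["0x602", "0x38"], ["0x2A0E", "0x45"], ["0x2E0B", "0x4E"]]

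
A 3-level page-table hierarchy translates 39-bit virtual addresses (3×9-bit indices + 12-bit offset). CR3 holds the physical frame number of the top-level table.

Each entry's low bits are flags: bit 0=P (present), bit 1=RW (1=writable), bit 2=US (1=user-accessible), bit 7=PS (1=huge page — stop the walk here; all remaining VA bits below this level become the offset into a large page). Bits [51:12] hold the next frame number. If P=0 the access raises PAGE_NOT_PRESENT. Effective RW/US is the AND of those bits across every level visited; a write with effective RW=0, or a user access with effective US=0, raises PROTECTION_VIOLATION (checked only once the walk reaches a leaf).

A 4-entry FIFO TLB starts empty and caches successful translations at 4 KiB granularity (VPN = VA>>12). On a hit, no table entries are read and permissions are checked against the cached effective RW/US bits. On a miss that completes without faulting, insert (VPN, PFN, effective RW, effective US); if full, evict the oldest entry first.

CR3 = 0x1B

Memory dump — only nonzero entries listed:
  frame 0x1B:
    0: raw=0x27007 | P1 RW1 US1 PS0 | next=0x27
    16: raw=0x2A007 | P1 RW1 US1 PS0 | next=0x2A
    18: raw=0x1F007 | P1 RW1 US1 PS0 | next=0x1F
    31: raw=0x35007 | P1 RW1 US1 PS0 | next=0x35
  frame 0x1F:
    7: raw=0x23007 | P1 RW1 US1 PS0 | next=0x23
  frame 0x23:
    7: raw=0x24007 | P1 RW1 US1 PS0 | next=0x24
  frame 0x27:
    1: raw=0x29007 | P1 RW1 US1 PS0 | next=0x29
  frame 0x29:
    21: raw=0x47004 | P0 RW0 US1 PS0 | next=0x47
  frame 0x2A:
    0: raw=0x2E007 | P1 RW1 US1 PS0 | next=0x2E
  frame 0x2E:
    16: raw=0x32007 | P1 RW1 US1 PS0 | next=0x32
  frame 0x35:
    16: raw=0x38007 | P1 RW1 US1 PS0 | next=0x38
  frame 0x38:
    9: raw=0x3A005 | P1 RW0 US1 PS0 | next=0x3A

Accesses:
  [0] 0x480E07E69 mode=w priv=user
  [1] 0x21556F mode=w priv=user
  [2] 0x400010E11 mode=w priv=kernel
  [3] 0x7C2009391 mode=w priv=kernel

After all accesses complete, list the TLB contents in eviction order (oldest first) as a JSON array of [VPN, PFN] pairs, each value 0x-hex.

Per-access translation:
#0 VA=0x480E07E69 (w,user):
  L0 @0x1B[18] → 0x1F007  P=1,RW=1,US=1,PS=0
  L1 @0x1F[7] → 0x23007  P=1,RW=1,US=1,PS=0
  L2 @0x23[7] → 0x24007  P=1,RW=1,US=1,PS=0
  → PA=0x24E69  (3 entries read)
#1 VA=0x21556F (w,user):
  L0 @0x1B[0] → 0x27007  P=1,RW=1,US=1,PS=0
  L1 @0x27[1] → 0x29007  P=1,RW=1,US=1,PS=0
  L2 @0x29[21] → 0x47004  P=0,RW=0,US=1,PS=0
  ⇒ fault: PAGE_NOT_PRESENT  — 3 lookups
#2 VA=0x400010E11 (w,kernel):
  L0 @0x1B[16] → 0x2A007  P=1,RW=1,US=1,PS=0
  L1 @0x2A[0] → 0x2E007  P=1,RW=1,US=1,PS=0
  L2 @0x2E[16] → 0x32007  P=1,RW=1,US=1,PS=0
  → PA=0x32E11  (3 entries read)
#3 VA=0x7C2009391 (w,kernel):
  L0 @0x1B[31] → 0x35007  P=1,RW=1,US=1,PS=0
  L1 @0x35[16] → 0x38007  P=1,RW=1,US=1,PS=0
  L2 @0x38[9] → 0x3A005  P=1,RW=0,US=1,PS=0
  ⇒ fault: PROTECTION_VIOLATION  — 3 lookups

TLB: [["0x480E07", "0x24"], ["0x400010", "0x32"]]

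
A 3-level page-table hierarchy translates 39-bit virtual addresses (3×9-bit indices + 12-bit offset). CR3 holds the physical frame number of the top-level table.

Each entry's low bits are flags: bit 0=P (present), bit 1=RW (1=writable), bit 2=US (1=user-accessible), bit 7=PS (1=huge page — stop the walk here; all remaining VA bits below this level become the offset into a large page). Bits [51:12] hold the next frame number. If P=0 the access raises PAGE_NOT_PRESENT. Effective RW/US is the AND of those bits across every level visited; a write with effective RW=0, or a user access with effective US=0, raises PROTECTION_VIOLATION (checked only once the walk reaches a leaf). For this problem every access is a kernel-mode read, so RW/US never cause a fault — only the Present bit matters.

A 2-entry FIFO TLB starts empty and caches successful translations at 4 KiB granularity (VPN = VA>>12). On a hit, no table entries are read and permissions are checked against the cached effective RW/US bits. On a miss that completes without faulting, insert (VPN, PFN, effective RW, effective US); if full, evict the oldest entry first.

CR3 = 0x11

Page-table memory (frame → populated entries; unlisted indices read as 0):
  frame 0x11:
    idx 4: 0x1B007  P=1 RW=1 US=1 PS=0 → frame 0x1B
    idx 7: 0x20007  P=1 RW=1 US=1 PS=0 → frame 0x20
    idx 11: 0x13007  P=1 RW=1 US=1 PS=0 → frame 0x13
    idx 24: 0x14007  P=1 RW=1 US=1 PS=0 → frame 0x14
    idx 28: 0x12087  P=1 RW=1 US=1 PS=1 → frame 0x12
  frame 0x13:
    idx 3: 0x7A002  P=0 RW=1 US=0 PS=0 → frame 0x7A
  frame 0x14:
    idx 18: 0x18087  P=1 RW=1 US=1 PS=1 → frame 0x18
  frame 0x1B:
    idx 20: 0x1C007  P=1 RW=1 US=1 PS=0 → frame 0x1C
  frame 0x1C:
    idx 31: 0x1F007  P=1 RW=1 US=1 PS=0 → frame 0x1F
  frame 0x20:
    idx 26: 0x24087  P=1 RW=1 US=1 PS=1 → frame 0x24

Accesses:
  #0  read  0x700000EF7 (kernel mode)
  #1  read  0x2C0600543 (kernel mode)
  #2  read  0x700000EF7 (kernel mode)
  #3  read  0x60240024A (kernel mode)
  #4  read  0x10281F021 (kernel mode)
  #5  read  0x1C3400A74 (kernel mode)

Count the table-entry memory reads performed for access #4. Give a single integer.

Walk each access:
#0 VA=0x700000EF7 (r,kernel):
  [0] read 0x11 idx=28: raw=0x12087 flags P=1 W=1 U=1 S=1
  ⇒ phys 0x12EF7 (huge @L0)  [1 reads]
#1 VA=0x2C0600543 (r,kernel):
  [0] read 0x11 idx=11: raw=0x13007 flags P=1 W=1 U=1 S=0
  [1] read 0x13 idx=3: raw=0x7A002 flags P=0 W=1 U=0 S=0
  ✗ PAGE_NOT_PRESENT  [2 reads]
#2 VA=0x700000EF7 (r,kernel):
  TLB hit vpn=0x700000 → PA=0x12EF7
#3 VA=0x60240024A (r,kernel):
  [0] read 0x11 idx=24: raw=0x14007 flags P=1 W=1 U=1 S=0
  [1] read 0x14 idx=18: raw=0x18087 flags P=1 W=1 U=1 S=1
  ⇒ phys 0x1824A (huge @L1)  [2 reads]
#4 VA=0x10281F021 (r,kernel):
  [0] read 0x11 idx=4: raw=0x1B007 flags P=1 W=1 U=1 S=0
  [1] read 0x1B idx=20: raw=0x1C007 flags P=1 W=1 U=1 S=0
  [2] read 0x1C idx=31: raw=0x1F007 flags P=1 W=1 U=1 S=0
  ⇒ phys 0x1F021  [3 reads]
#5 VA=0x1C3400A74 (r,kernel):
  [0] read 0x11 idx=7: raw=0x20007 flags P=1 W=1 U=1 S=0
  [1] read 0x20 idx=26: raw=0x24087 flags P=1 W=1 U=1 S=1
  ⇒ phys 0x24A74 (huge @L1)  [2 reads]

Entries read for #4: 3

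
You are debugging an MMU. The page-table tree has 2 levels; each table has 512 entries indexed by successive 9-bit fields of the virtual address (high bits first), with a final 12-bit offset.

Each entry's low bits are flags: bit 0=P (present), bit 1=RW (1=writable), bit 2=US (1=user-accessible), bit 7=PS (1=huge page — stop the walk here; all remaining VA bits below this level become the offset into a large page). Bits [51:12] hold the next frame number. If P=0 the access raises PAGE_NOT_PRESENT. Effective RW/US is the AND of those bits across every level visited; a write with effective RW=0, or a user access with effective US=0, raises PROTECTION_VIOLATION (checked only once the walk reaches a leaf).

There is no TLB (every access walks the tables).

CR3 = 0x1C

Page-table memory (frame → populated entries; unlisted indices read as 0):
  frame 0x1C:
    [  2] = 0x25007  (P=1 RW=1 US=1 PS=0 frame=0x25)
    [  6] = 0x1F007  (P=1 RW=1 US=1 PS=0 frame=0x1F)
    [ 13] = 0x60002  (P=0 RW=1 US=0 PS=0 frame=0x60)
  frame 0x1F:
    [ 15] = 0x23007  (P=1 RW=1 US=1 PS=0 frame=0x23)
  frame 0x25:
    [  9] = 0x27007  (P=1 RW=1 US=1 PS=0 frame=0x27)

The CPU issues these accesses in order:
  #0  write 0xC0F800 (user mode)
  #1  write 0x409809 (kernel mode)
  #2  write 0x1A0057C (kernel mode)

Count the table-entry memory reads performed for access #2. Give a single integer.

Trace:
#0 VA=0xC0F800 (w,user):
  lvl0: tbl 0x1C, slot 6 ⇒ 0x1F007 (P1/RW1/US1/PS0)
  lvl1: tbl 0x1F, slot 15 ⇒ 0x23007 (P1/RW1/US1/PS0)
  → PA=0x23800  (2 entries read)
#1 VA=0x409809 (w,kernel):
  lvl0: tbl 0x1C, slot 2 ⇒ 0x25007 (P1/RW1/US1/PS0)
  lvl1: tbl 0x25, slot 9 ⇒ 0x27007 (P1/RW1/US1/PS0)
  → PA=0x27809  (2 entries read)
#2 VA=0x1A0057C (w,kernel):
  lvl0: tbl 0x1C, slot 13 ⇒ 0x60002 (P0/RW1/US0/PS0)
  ⇒ fault: PAGE_NOT_PRESENT  — 1 lookups

Entries read for #2: 1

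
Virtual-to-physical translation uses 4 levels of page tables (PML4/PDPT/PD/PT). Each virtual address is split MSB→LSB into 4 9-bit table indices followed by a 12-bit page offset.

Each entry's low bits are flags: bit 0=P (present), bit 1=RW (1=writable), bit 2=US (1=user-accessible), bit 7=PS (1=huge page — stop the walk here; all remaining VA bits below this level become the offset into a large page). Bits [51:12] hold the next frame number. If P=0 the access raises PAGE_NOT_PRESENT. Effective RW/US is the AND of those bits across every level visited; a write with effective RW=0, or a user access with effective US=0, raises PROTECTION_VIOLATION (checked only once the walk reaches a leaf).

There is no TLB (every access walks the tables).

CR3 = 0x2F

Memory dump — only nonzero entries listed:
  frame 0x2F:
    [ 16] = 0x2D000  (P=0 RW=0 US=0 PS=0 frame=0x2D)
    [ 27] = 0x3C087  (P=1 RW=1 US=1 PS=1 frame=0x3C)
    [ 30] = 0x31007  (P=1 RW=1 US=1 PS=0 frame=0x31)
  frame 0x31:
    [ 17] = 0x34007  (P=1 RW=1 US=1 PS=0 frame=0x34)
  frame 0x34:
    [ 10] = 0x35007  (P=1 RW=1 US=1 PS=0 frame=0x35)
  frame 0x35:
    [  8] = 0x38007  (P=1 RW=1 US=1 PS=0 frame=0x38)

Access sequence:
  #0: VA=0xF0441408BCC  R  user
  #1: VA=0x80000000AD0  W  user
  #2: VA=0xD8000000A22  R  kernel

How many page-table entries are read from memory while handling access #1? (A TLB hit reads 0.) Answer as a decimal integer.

Walk each access:
#0 VA=0xF0441408BCC (r,user):
  [0] read 0x2F idx=30: raw=0x31007 flags P=1 W=1 U=1 S=0
  [1] read 0x31 idx=17: raw=0x34007 flags P=1 W=1 U=1 S=0
  [2] read 0x34 idx=10: raw=0x35007 flags P=1 W=1 U=1 S=0
  [3] read 0x35 idx=8: raw=0x38007 flags P=1 W=1 U=1 S=0
  → PA=0x38BCC  (4 entries read)
#1 VA=0x80000000AD0 (w,user):
  [0] read 0x2F idx=16: raw=0x2D000 flags P=0 W=0 U=0 S=0
  → PAGE_NOT_PRESENT  (1 entries read)
#2 VA=0xD8000000A22 (r,kernel):
  [0] read 0x2F idx=27: raw=0x3C087 flags P=1 W=1 U=1 S=1
  → PA=0x3CA22 (huge @L0)  (1 entries read)

Entries read for #1: 1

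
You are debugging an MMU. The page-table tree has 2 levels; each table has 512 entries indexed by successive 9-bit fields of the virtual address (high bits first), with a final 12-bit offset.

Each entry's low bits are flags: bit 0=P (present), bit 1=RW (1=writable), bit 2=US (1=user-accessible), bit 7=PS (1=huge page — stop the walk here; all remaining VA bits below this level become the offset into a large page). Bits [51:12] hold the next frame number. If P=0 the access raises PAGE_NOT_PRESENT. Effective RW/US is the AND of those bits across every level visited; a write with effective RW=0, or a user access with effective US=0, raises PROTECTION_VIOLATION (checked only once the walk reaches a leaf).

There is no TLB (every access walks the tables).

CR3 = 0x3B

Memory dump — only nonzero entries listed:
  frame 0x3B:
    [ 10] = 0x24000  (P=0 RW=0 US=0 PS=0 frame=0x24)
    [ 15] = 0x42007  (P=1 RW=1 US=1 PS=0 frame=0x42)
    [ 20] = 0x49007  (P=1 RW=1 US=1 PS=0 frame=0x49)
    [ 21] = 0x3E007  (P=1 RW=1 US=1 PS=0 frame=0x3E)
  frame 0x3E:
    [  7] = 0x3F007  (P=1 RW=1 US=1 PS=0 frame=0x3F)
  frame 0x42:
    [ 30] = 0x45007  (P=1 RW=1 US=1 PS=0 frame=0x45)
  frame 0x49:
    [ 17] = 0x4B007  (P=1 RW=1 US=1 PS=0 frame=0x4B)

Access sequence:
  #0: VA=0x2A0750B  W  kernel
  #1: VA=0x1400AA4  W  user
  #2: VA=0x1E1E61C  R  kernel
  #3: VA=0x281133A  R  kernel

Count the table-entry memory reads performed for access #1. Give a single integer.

Per-access translation:
#0 VA=0x2A0750B (w,kernel):
  L0 @0x3B[21] → 0x3E007  P=1,RW=1,US=1,PS=0
  L1 @0x3E[7] → 0x3F007  P=1,RW=1,US=1,PS=0
  ⇒ phys 0x3F50B  [2 reads]
#1 VA=0x1400AA4 (w,user):
  L0 @0x3B[10] → 0x24000  P=0,RW=0,US=0,PS=0
  ✗ PAGE_NOT_PRESENT  [1 reads]
#2 VA=0x1E1E61C (r,kernel):
  L0 @0x3B[15] → 0x42007  P=1,RW=1,US=1,PS=0
  L1 @0x42[30] → 0x45007  P=1,RW=1,US=1,PS=0
  ⇒ phys 0x4561C  [2 reads]
#3 VA=0x281133A (r,kernel):
  L0 @0x3B[20] → 0x49007  P=1,RW=1,US=1,PS=0
  L1 @0x49[17] → 0x4B007  P=1,RW=1,US=1,PS=0
  ⇒ phys 0x4B33A  [2 reads]

Entries read for #1: 1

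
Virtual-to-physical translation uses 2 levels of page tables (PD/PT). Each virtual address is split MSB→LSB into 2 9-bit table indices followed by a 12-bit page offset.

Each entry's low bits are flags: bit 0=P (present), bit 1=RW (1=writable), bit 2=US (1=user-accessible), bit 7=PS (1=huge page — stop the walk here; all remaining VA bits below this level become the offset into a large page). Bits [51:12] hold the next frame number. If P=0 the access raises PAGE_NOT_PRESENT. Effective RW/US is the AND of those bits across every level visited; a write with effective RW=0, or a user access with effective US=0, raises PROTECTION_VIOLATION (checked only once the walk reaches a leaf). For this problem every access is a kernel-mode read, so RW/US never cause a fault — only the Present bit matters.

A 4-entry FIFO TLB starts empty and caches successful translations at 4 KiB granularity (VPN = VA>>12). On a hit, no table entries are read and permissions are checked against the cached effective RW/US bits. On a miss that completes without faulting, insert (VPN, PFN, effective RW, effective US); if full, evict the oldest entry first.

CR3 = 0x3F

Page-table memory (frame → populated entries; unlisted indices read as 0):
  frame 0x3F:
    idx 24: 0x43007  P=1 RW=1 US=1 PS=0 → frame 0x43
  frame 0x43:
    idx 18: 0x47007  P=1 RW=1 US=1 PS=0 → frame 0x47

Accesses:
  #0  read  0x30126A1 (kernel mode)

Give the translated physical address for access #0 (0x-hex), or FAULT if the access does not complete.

Trace:
#0 VA=0x30126A1 (r,kernel):
  L0: frame=0x3F idx=24 entry=0x43007 [P=1 RW=1 US=1 PS=0]
  L1: frame=0x43 idx=18 entry=0x47007 [P=1 RW=1 US=1 PS=0]
  ✓ 0x476A1  — 2 lookups

Access #0 PA: 0x476A1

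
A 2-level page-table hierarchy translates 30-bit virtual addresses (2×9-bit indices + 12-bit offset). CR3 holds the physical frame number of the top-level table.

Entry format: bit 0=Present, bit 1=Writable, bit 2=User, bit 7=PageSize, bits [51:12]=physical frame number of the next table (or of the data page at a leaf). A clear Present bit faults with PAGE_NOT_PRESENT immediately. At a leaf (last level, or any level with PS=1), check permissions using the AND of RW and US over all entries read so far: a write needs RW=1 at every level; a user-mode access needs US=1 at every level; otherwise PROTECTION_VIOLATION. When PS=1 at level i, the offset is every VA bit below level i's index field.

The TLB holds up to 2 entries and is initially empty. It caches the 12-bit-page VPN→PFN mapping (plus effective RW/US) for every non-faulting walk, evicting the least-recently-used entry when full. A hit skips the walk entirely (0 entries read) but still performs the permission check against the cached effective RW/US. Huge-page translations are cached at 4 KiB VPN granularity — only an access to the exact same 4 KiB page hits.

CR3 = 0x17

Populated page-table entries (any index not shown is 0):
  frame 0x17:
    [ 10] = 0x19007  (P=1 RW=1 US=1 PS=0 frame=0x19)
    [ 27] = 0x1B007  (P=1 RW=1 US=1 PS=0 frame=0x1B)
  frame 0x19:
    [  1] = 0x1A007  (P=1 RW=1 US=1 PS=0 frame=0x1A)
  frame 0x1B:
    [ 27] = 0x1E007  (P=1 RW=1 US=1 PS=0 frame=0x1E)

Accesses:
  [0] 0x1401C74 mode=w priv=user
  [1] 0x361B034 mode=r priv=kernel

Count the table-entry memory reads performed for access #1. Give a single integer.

Trace:
#0 VA=0x1401C74 (w,user):
  [0] read 0x17 idx=10: raw=0x19007 flags P=1 W=1 U=1 S=0
  [1] read 0x19 idx=1: raw=0x1A007 flags P=1 W=1 U=1 S=0
  ⇒ phys 0x1AC74  [2 reads]
#1 VA=0x361B034 (r,kernel):
  [0] read 0x17 idx=27: raw=0x1B007 flags P=1 W=1 U=1 S=0
  [1] read 0x1B idx=27: raw=0x1E007 flags P=1 W=1 U=1 S=0
  ⇒ phys 0x1E034  [2 reads]

Entries read for #1: 2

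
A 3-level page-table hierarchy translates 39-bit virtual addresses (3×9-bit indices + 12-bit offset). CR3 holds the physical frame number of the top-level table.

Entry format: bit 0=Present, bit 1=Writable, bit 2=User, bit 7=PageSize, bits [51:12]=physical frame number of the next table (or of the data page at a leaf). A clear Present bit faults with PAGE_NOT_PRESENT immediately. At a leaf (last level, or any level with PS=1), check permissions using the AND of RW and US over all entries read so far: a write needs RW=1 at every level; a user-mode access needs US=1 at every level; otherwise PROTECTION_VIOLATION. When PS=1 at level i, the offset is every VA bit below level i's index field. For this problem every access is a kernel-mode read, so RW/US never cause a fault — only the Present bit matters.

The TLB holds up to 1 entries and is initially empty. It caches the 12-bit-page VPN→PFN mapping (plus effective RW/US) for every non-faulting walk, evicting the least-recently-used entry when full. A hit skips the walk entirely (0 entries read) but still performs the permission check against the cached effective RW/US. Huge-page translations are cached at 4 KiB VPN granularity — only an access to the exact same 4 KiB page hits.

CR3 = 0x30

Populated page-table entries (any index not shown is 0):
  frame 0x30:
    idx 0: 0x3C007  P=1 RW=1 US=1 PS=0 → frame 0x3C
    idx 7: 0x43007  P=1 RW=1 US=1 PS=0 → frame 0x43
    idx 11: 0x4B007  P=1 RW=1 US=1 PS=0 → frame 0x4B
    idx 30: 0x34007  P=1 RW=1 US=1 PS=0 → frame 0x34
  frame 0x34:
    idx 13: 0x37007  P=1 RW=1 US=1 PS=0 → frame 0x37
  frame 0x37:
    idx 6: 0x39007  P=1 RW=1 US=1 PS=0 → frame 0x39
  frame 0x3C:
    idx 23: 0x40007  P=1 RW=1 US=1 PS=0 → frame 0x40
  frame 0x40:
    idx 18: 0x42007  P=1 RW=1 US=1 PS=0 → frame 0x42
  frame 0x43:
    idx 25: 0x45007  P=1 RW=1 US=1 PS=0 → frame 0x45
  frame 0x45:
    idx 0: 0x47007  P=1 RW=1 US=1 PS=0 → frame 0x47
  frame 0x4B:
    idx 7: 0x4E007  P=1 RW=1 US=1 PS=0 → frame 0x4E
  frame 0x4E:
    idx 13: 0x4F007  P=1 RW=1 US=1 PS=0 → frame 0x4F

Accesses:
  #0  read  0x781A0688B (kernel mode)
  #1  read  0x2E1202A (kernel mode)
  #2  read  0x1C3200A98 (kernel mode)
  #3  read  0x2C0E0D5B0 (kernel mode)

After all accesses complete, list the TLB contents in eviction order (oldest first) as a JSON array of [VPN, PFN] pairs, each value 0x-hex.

Per-access translation:
#0 VA=0x781A0688B (r,kernel):
  [0] read 0x30 idx=30: raw=0x34007 flags P=1 W=1 U=1 S=0
  [1] read 0x34 idx=13: raw=0x37007 flags P=1 W=1 U=1 S=0
  [2] read 0x37 idx=6: raw=0x39007 flags P=1 W=1 U=1 S=0
  → PA=0x3988B  (3 entries read)
#1 VA=0x2E1202A (r,kernel):
  [0] read 0x30 idx=0: raw=0x3C007 flags P=1 W=1 U=1 S=0
  [1] read 0x3C idx=23: raw=0x40007 flags P=1 W=1 U=1 S=0
  [2] read 0x40 idx=18: raw=0x42007 flags P=1 W=1 U=1 S=0
  → PA=0x4202A  (3 entries read)
#2 VA=0x1C3200A98 (r,kernel):
  [0] read 0x30 idx=7: raw=0x43007 flags P=1 W=1 U=1 S=0
  [1] read 0x43 idx=25: raw=0x45007 flags P=1 W=1 U=1 S=0
  [2] read 0x45 idx=0: raw=0x47007 flags P=1 W=1 U=1 S=0
  → PA=0x47A98  (3 entries read)
#3 VA=0x2C0E0D5B0 (r,kernel):
  [0] read 0x30 idx=11: raw=0x4B007 flags P=1 W=1 U=1 S=0
  [1] read 0x4B idx=7: raw=0x4E007 flags P=1 W=1 U=1 S=0
  [2] read 0x4E idx=13: raw=0x4F007 flags P=1 W=1 U=1 S=0
  → PA=0x4F5B0  (3 entries read)

TLB: [["0x2C0E0D", "0x4F"]]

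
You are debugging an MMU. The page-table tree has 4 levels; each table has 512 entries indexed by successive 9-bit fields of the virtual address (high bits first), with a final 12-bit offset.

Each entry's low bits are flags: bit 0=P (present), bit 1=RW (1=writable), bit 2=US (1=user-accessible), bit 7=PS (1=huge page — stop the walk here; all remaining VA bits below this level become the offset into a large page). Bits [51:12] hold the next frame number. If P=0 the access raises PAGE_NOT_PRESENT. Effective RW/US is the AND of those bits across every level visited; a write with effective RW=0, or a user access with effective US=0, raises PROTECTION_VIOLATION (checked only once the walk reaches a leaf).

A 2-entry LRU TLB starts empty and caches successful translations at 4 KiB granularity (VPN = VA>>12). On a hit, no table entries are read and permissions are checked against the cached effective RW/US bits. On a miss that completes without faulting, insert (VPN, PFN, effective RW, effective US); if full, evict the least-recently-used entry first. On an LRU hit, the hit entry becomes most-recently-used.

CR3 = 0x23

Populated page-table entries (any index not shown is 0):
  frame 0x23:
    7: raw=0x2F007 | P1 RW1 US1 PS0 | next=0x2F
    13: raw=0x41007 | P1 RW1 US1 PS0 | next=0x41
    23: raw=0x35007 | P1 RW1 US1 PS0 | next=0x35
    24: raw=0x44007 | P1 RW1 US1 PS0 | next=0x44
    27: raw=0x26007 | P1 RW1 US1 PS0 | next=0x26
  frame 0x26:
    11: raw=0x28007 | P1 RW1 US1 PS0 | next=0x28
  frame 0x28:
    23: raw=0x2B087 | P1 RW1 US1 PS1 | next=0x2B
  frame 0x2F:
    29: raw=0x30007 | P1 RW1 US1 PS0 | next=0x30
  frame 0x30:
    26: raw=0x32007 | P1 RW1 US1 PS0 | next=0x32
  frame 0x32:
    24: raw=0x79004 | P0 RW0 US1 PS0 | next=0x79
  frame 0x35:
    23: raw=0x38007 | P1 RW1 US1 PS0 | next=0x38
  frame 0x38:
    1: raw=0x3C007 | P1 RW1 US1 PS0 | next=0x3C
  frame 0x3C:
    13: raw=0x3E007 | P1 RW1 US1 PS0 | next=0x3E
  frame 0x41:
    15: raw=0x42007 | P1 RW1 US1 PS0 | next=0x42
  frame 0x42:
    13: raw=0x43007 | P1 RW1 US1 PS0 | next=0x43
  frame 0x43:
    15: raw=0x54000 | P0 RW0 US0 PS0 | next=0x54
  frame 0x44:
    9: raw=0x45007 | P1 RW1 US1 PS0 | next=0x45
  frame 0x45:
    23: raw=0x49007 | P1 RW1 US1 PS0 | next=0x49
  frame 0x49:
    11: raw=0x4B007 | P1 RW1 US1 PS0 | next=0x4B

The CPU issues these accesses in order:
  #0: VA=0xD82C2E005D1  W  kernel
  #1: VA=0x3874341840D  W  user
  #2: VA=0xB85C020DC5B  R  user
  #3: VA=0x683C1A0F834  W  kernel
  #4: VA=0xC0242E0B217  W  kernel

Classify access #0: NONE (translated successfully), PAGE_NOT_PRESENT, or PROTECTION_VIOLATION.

Walk each access:
#0 VA=0xD82C2E005D1 (w,kernel):
  [0] read 0x23 idx=27: raw=0x26007 flags P=1 W=1 U=1 S=0
  [1] read 0x26 idx=11: raw=0x28007 flags P=1 W=1 U=1 S=0
  [2] read 0x28 idx=23: raw=0x2B087 flags P=1 W=1 U=1 S=1
  ⇒ phys 0x2B5D1 (huge @L2)  [3 reads]
#1 VA=0x3874341840D (w,user):
  [0] read 0x23 idx=7: raw=0x2F007 flags P=1 W=1 U=1 S=0
  [1] read 0x2F idx=29: raw=0x30007 flags P=1 W=1 U=1 S=0
  [2] read 0x30 idx=26: raw=0x32007 flags P=1 W=1 U=1 S=0
  [3] read 0x32 idx=24: raw=0x79004 flags P=0 W=0 U=1 S=0
  → PAGE_NOT_PRESENT  (4 entries read)
#2 VA=0xB85C020DC5B (r,user):
  [0] read 0x23 idx=23: raw=0x35007 flags P=1 W=1 U=1 S=0
  [1] read 0x35 idx=23: raw=0x38007 flags P=1 W=1 U=1 S=0
  [2] read 0x38 idx=1: raw=0x3C007 flags P=1 W=1 U=1 S=0
  [3] read 0x3C idx=13: raw=0x3E007 flags P=1 W=1 U=1 S=0
  ⇒ phys 0x3EC5B  [4 reads]
#3 VA=0x683C1A0F834 (w,kernel):
  [0] read 0x23 idx=13: raw=0x41007 flags P=1 W=1 U=1 S=0
  [1] read 0x41 idx=15: raw=0x42007 flags P=1 W=1 U=1 S=0
  [2] read 0x42 idx=13: raw=0x43007 flags P=1 W=1 U=1 S=0
  [3] read 0x43 idx=15: raw=0x54000 flags P=0 W=0 U=0 S=0
  → PAGE_NOT_PRESENT  (4 entries read)
#4 VA=0xC0242E0B217 (w,kernel):
  [0] read 0x23 idx=24: raw=0x44007 flags P=1 W=1 U=1 S=0
  [1] read 0x44 idx=9: raw=0x45007 flags P=1 W=1 U=1 S=0
  [2] read 0x45 idx=23: raw=0x49007 flags P=1 W=1 U=1 S=0
  [3] read 0x49 idx=11: raw=0x4B007 flags P=1 W=1 U=1 S=0
  ⇒ phys 0x4B217  [4 reads]

Access #0 fault: NONE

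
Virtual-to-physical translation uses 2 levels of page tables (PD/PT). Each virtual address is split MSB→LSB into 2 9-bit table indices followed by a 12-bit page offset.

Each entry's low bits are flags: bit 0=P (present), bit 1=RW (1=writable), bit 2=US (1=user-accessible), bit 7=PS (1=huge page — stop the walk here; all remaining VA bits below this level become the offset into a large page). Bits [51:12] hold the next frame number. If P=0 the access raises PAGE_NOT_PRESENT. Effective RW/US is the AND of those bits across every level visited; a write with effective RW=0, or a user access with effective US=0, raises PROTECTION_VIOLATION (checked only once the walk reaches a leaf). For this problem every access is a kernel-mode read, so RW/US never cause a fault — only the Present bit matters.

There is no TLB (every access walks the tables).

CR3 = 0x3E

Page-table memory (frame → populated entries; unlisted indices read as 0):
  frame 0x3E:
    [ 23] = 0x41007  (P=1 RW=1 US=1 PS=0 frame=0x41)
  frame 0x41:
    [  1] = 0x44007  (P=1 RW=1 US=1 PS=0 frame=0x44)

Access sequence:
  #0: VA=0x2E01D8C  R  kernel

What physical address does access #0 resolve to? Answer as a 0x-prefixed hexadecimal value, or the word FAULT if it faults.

Trace:
#0 VA=0x2E01D8C (r,kernel):
  L0 @0x3E[23] → 0x41007  P=1,RW=1,US=1,PS=0
  L1 @0x41[1] → 0x44007  P=1,RW=1,US=1,PS=0
  ✓ 0x44D8C  — 2 lookups

Access #0 PA: 0x44D8C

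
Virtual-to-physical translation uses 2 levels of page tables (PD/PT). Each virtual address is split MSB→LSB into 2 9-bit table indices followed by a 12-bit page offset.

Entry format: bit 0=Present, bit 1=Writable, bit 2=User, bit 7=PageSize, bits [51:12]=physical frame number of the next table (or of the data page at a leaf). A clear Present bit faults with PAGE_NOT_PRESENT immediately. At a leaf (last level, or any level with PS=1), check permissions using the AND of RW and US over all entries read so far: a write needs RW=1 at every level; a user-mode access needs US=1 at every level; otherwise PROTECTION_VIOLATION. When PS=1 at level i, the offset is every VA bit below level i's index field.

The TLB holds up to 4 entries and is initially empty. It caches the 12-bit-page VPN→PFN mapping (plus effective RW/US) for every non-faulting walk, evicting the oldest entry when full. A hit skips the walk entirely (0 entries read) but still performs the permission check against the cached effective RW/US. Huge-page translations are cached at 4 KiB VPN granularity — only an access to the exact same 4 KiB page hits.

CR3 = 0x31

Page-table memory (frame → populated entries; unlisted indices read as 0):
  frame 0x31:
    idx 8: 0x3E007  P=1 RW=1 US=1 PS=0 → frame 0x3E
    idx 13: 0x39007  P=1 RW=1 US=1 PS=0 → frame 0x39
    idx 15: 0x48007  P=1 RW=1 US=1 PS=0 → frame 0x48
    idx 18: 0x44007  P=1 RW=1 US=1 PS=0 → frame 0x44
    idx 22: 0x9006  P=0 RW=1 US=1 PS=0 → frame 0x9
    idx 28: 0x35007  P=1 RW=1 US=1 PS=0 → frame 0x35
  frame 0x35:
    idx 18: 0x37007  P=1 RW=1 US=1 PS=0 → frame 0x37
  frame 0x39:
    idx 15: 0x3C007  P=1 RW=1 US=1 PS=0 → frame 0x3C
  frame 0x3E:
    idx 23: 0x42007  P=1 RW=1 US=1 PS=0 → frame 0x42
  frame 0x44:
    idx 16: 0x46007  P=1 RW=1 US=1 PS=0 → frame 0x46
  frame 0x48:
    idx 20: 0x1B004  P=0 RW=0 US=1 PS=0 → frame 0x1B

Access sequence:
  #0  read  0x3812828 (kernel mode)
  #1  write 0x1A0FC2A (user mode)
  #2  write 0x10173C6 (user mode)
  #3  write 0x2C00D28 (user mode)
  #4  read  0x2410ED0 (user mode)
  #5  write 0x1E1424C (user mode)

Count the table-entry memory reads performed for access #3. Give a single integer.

Per-access translation:
#0 VA=0x3812828 (r,kernel):
  L0: frame=0x31 idx=28 entry=0x35007 [P=1 RW=1 US=1 PS=0]
  L1: frame=0x35 idx=18 entry=0x37007 [P=1 RW=1 US=1 PS=0]
  ✓ 0x37828  — 2 lookups
#1 VA=0x1A0FC2A (w,user):
  L0: frame=0x31 idx=13 entry=0x39007 [P=1 RW=1 US=1 PS=0]
  L1: frame=0x39 idx=15 entry=0x3C007 [P=1 RW=1 US=1 PS=0]
  ✓ 0x3CC2A  — 2 lookups
#2 VA=0x10173C6 (w,user):
  L0: frame=0x31 idx=8 entry=0x3E007 [P=1 RW=1 US=1 PS=0]
  L1: frame=0x3E idx=23 entry=0x42007 [P=1 RW=1 US=1 PS=0]
  ✓ 0x423C6  — 2 lookups
#3 VA=0x2C00D28 (w,user):
  L0: frame=0x31 idx=22 entry=0x9006 [P=0 RW=1 US=1 PS=0]
  → PAGE_NOT_PRESENT  (1 entries read)
#4 VA=0x2410ED0 (r,user):
  L0: frame=0x31 idx=18 entry=0x44007 [P=1 RW=1 US=1 PS=0]
  L1: frame=0x44 idx=16 entry=0x46007 [P=1 RW=1 US=1 PS=0]
  ✓ 0x46ED0  — 2 lookups
#5 VA=0x1E1424C (w,user):
  L0: frame=0x31 idx=15 entry=0x48007 [P=1 RW=1 US=1 PS=0]
  L1: frame=0x48 idx=20 entry=0x1B004 [P=0 RW=0 US=1 PS=0]
  → PAGE_NOT_PRESENT  (2 entries read)

Entries read for #3: 1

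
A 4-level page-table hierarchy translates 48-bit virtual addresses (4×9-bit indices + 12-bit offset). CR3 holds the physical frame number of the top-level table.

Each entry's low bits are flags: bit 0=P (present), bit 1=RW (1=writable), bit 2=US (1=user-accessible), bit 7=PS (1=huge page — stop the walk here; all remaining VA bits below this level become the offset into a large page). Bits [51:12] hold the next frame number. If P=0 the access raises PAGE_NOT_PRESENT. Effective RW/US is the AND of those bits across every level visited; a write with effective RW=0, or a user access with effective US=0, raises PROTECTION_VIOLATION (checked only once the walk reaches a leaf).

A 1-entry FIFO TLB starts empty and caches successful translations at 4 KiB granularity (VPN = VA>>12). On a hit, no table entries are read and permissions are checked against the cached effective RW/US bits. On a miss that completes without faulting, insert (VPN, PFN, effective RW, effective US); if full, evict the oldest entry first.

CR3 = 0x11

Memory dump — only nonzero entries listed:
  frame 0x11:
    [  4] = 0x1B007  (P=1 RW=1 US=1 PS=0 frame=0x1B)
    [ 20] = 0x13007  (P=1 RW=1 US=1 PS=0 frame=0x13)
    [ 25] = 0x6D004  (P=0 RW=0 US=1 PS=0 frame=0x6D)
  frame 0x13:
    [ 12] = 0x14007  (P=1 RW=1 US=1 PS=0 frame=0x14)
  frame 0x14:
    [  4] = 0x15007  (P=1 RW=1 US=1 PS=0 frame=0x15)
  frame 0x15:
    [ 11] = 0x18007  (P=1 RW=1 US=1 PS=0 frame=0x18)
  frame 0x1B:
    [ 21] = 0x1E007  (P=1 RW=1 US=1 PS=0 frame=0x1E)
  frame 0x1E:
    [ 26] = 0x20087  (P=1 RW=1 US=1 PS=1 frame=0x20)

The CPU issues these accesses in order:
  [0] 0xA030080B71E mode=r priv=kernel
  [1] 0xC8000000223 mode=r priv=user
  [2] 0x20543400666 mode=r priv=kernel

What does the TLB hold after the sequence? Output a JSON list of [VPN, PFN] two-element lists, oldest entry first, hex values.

Trace:
#0 VA=0xA030080B71E (r,kernel):
  L0: frame=0x11 idx=20 entry=0x13007 [P=1 RW=1 US=1 PS=0]
  L1: frame=0x13 idx=12 entry=0x14007 [P=1 RW=1 US=1 PS=0]
  L2: frame=0x14 idx=4 entry=0x15007 [P=1 RW=1 US=1 PS=0]
  L3: frame=0x15 idx=11 entry=0x18007 [P=1 RW=1 US=1 PS=0]
  ⇒ phys 0x1871E  [4 reads]
#1 VA=0xC8000000223 (r,user):
  L0: frame=0x11 idx=25 entry=0x6D004 [P=0 RW=0 US=1 PS=0]
  → PAGE_NOT_PRESENT  (1 entries read)
#2 VA=0x20543400666 (r,kernel):
  L0: frame=0x11 idx=4 entry=0x1B007 [P=1 RW=1 US=1 PS=0]
  L1: frame=0x1B idx=21 entry=0x1E007 [P=1 RW=1 US=1 PS=0]
  L2: frame=0x1E idx=26 entry=0x20087 [P=1 RW=1 US=1 PS=1]
  ⇒ phys 0x20666 (huge @L2)  [3 reads]

TLB: [["0x20543400", "0x20"]]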